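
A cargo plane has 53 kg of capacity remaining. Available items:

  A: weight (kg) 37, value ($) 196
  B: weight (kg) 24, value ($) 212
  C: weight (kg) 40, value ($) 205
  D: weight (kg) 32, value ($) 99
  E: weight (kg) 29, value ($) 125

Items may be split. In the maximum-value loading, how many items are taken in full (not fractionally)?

1

Greedy by value/weight ratio, highest first.
Ratios (sorted): B 8.83, A 5.30, C 5.12, E 4.31, D 3.09
take B (24 @ 212); take 29/37 of A → 153.62. Capacity used 53/53.
1 item(s) taken whole; one partial (take 29/37 of A).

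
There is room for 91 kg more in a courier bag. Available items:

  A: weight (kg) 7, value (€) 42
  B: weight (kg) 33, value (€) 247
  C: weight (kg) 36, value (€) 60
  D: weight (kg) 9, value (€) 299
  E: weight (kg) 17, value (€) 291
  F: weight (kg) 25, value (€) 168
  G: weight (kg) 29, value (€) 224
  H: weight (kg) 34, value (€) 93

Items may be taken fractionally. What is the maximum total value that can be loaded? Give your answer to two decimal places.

Ratios (sorted): D 33.22, E 17.12, G 7.72, B 7.48, F 6.72, A 6.00, H 2.74, C 1.67
take D (9 @ 299); take E (17 @ 291); take G (29 @ 224); take B (33 @ 247); take 3/25 of F → 20.16. Capacity used 91/91.
Total value = 1081.16

1081.16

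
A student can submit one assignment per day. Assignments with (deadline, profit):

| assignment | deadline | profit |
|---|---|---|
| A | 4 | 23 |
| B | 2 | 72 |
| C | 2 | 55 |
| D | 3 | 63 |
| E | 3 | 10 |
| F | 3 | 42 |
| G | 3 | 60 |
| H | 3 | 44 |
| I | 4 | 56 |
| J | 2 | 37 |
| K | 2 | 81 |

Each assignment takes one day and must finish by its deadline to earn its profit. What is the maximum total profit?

272

Sort by profit descending; place each in the latest free slot ≤ its deadline.
By profit: K(d2,81), B(d2,72), D(d3,63), G(d3,60), I(d4,56), C(d2,55), H(d3,44), F(d3,42), J(d2,37), A(d4,23), E(d3,10)
K→slot 2; B→slot 1; D→slot 3; G skipped; I→slot 4; C skipped; H skipped; F skipped; J skipped; A skipped; E skipped.
Profit = 72 + 81 + 63 + 56 = 272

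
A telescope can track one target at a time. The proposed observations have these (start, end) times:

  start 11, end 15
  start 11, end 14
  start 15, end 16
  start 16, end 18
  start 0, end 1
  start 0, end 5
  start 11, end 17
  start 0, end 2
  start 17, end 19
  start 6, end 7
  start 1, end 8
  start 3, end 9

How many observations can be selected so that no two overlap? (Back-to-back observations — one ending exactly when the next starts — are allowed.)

5

By end time: (0,1), (0,2), (0,5), (6,7), (1,8), (3,9), (11,14), (11,15), (15,16), (11,17), (16,18), (17,19).
Pick (0,1); next start ≥ 1 → (6,7); next start ≥ 7 → (11,14); next start ≥ 14 → (15,16); next start ≥ 16 → (16,18).
Selected 5 observations.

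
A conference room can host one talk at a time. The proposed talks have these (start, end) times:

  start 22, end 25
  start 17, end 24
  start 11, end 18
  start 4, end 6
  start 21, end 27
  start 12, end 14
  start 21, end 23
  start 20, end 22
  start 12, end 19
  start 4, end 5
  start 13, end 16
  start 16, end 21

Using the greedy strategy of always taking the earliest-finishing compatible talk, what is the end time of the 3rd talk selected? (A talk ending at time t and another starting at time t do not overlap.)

By end time: (4,5), (4,6), (12,14), (13,16), (11,18), (12,19), (16,21), (20,22), (21,23), (17,24), (22,25), (21,27).
Pick (4,5); next start ≥ 5 → (12,14); next start ≥ 14 → (16,21); next start ≥ 21 → (21,23).
Selected: (4,5) (12,14) (16,21) (21,23)

21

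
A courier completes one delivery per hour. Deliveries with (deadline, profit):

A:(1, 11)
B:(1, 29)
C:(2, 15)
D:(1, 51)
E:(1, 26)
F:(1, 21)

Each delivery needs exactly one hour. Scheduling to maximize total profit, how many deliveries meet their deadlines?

2

Sort by profit descending; place each in the latest free slot ≤ its deadline.
By profit: D(d1,51), B(d1,29), E(d1,26), F(d1,21), C(d2,15), A(d1,11)
D→slot 1; B skipped; E skipped; F skipped; C→slot 2; A skipped.
2 of 6 scheduled.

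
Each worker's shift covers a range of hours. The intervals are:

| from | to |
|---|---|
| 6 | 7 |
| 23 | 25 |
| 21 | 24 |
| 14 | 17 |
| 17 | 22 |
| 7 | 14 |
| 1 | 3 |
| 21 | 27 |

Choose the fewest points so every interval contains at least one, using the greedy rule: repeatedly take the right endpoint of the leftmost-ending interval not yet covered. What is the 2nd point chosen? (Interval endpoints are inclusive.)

Sorted: [1,3] [6,7] [7,14] [14,17] [17,22] [21,24] [23,25] [21,27]
{[1,3]} hit by 3; {[6,7],[7,14]} hit by 7; {[14,17],[17,22]} hit by 17; {[21,24],[23,25],[21,27]} hit by 24.
Points: 3, 7, 17, 24 (4 total).

7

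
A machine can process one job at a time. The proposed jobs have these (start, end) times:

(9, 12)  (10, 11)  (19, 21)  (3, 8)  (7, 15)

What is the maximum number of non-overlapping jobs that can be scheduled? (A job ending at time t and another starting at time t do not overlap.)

By end time: (3,8), (10,11), (9,12), (7,15), (19,21).
Pick (3,8); next start ≥ 8 → (10,11); next start ≥ 11 → (19,21).
Selected 3 jobs.

3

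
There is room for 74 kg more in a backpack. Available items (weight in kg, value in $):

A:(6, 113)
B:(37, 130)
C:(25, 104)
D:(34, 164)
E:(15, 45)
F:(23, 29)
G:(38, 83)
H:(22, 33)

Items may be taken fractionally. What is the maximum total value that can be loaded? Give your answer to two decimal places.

Order: A (113/6=18.83) > D (164/34=4.82) > C (104/25=4.16) > B (130/37=3.51) > E (45/15=3.00) > G (83/38=2.18) > H (33/22=1.50) > F (29/23=1.26)
Fill: take A (6 @ 113) → take D (34 @ 164) → take C (25 @ 104) → take 9/37 of B → 31.62; 74/74 used.
Total value = 412.62

412.62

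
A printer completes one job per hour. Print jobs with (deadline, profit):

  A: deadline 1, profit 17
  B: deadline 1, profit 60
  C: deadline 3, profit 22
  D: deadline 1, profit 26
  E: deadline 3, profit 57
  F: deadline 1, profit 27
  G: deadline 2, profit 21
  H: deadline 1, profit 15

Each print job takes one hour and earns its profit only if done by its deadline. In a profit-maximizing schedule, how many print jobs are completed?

3

Sort by profit descending; place each in the latest free slot ≤ its deadline.
By profit: B(d1,60), E(d3,57), F(d1,27), D(d1,26), C(d3,22), G(d2,21), A(d1,17), H(d1,15)
B→slot 1; E→slot 3; F skipped; D skipped; C→slot 2; G skipped; A skipped; H skipped.
3 of 8 scheduled.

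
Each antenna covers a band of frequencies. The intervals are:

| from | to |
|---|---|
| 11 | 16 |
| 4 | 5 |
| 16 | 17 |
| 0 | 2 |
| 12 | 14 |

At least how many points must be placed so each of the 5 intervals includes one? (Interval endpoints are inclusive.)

4

Sorted: [0,2] [4,5] [12,14] [11,16] [16,17]
{[0,2]} hit by 2; {[4,5]} hit by 5; {[12,14],[11,16]} hit by 14; {[16,17]} hit by 17.
Points: 2, 5, 14, 17 (4 total).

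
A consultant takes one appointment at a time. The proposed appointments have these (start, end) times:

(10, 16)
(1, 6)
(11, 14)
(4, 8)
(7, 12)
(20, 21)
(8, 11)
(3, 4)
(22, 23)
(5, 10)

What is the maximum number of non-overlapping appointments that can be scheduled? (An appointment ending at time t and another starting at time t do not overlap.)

6

Order by finish time; keep every interval that doesn't clash with the previous kept one.
By end time: (3,4), (1,6), (4,8), (5,10), (8,11), (7,12), (11,14), (10,16), (20,21), (22,23).
Pick (3,4); next start ≥ 4 → (4,8); next start ≥ 8 → (8,11); next start ≥ 11 → (11,14); next start ≥ 14 → (20,21); next start ≥ 21 → (22,23).
Selected 6 appointments.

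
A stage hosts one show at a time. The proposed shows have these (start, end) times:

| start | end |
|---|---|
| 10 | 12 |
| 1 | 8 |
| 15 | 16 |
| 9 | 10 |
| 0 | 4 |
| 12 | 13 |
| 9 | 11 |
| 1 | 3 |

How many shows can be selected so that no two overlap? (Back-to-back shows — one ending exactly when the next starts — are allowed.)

Sort by end time and greedily take each interval whose start is ≥ the last chosen end.
By end time: (1,3), (0,4), (1,8), (9,10), (9,11), (10,12), (12,13), (15,16).
Pick (1,3); next start ≥ 3 → (9,10); next start ≥ 10 → (10,12); next start ≥ 12 → (12,13); next start ≥ 13 → (15,16).
Selected 5 shows.

5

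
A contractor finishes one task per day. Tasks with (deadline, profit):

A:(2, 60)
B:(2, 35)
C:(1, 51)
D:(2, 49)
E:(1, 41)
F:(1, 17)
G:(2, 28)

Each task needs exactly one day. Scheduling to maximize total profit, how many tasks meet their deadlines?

2

Sort by profit descending; place each in the latest free slot ≤ its deadline.
Profit order: A=60 C=51 D=49 E=41 B=35 G=28 F=17
Assign: A→slot 2, C→slot 1, D skipped, E skipped, B skipped, G skipped, F skipped.
Slots: [1:C] [2:A]
2 of 7 scheduled.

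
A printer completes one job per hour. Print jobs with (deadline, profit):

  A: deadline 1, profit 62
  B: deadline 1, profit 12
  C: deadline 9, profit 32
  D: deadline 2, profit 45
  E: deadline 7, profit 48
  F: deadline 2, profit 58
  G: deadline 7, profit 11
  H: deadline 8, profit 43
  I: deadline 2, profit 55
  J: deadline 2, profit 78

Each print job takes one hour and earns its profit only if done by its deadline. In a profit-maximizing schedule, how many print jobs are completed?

6

Profit order: J=78 A=62 F=58 I=55 E=48 D=45 H=43 C=32 B=12 G=11
Assign: J→slot 2, A→slot 1, F skipped, I skipped, E→slot 7, D skipped, H→slot 8, C→slot 9, B skipped, G→slot 6.
Slots: [1:A] [2:J] [6:G] [7:E] [8:H] [9:C]
6 of 10 scheduled.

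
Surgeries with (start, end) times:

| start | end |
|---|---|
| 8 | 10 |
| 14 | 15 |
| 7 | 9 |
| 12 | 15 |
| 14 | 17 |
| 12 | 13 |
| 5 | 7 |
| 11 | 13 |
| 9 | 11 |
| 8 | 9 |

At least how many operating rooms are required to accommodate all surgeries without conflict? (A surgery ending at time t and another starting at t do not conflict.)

3

Count concurrent intervals with a sweep; the peak is the room count.
starts: [5, 7, 8, 8, 9, 11, 12, 12, 14, 14]
ends:   [7, 9, 9, 10, 11, 13, 13, 15, 15, 17]
s5→1 e7→0 s7→1 s8→2 s8→3  — peak 3.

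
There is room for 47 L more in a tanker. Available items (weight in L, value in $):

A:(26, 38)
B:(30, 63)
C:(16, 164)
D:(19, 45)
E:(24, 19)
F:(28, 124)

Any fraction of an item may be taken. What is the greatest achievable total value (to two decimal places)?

Greedy by value/weight ratio, highest first.
Ratios (sorted): C 10.25, F 4.43, D 2.37, B 2.10, A 1.46, E 0.79
take C (16 @ 164); take F (28 @ 124); take 3/19 of D → 7.11. Capacity used 47/47.
Total value = 295.11

295.11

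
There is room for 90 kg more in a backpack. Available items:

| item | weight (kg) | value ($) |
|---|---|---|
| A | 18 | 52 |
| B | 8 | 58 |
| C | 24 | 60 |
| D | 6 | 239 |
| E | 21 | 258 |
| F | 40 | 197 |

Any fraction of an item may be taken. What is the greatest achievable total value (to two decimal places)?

Order: D (239/6=39.83) > E (258/21=12.29) > B (58/8=7.25) > F (197/40=4.92) > A (52/18=2.89) > C (60/24=2.50)
Fill: take D (6 @ 239) → take E (21 @ 258) → take B (8 @ 58) → take F (40 @ 197) → take 15/18 of A → 43.33; 90/90 used.
Total value = 795.33

795.33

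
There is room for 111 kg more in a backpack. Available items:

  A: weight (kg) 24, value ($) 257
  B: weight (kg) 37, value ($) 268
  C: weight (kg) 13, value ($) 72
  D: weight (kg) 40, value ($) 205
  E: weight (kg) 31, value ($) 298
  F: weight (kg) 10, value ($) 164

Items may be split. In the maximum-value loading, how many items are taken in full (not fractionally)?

Order: F (164/10=16.40) > A (257/24=10.71) > E (298/31=9.61) > B (268/37=7.24) > C (72/13=5.54) > D (205/40=5.12)
Fill: take F (10 @ 164) → take A (24 @ 257) → take E (31 @ 298) → take B (37 @ 268) → take 9/13 of C → 49.85; 111/111 used.
4 item(s) taken whole; one partial (take 9/13 of C).

4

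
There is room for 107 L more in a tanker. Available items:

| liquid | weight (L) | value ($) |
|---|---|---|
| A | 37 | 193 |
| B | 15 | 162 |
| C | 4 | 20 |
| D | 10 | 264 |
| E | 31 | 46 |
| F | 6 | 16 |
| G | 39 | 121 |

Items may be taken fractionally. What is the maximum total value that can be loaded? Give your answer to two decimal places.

765.33

Greedy by value/weight ratio, highest first.
Order: D (264/10=26.40) > B (162/15=10.80) > A (193/37=5.22) > C (20/4=5.00) > G (121/39=3.10) > F (16/6=2.67) > E (46/31=1.48)
Fill: take D (10 @ 264) → take B (15 @ 162) → take A (37 @ 193) → take C (4 @ 20) → take G (39 @ 121) → take 2/6 of F → 5.33; 107/107 used.
Total value = 765.33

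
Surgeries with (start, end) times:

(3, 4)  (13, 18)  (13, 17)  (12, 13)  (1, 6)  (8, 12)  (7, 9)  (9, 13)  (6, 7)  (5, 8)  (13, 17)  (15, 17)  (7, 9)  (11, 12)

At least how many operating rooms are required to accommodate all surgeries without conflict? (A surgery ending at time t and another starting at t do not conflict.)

4

Count concurrent intervals with a sweep; the peak is the room count.
Events (time:±→running): 1:+→1 3:+→2 4:-→1 5:+→2 6:-→1 6:+→2 7:-→1 7:+→2 7:+→3 8:-→2 8:+→3 9:-→2 9:-→1 9:+→2 11:+→3 12:-→2 12:-→1 12:+→2 13:-→1 13:-→0 13:+→1 13:+→2 13:+→3 15:+→4 … peak 4.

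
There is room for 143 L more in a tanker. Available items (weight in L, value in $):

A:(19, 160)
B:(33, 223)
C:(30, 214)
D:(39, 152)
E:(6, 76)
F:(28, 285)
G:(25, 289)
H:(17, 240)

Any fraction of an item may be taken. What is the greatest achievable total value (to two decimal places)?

1385.64

Greedy by value/weight ratio, highest first.
Order: H (240/17=14.12) > E (76/6=12.67) > G (289/25=11.56) > F (285/28=10.18) > A (160/19=8.42) > C (214/30=7.13) > B (223/33=6.76) > D (152/39=3.90)
Fill: take H (17 @ 240) → take E (6 @ 76) → take G (25 @ 289) → take F (28 @ 285) → take A (19 @ 160) → take C (30 @ 214) → take 18/33 of B → 121.64; 143/143 used.
Total value = 1385.64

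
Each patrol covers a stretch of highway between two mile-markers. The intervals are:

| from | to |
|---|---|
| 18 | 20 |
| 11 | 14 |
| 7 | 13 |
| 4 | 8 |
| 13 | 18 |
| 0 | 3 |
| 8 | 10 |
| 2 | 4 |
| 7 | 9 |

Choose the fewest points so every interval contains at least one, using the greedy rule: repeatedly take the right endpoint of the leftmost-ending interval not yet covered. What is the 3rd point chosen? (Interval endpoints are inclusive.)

14

Process intervals by earliest right end; each time one isn't hit yet, stab at its right endpoint.
By right end: [0,3]  [2,4]  [4,8]  [7,9]  [8,10]  [7,13]  [11,14]  [13,18]  [18,20]
[0,3] uncovered → point at 3; [4,8] uncovered → point at 8; [11,14] uncovered → point at 14; [18,20] uncovered → point at 20.
Points: 3, 8, 14, 20 (4 total).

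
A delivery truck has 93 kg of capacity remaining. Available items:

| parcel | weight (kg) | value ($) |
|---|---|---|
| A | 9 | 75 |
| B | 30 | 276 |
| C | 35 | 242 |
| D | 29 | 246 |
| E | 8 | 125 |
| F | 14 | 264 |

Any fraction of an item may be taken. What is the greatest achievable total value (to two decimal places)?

Order: F (264/14=18.86) > E (125/8=15.62) > B (276/30=9.20) > D (246/29=8.48) > A (75/9=8.33) > C (242/35=6.91)
Fill: take F (14 @ 264) → take E (8 @ 125) → take B (30 @ 276) → take D (29 @ 246) → take A (9 @ 75) → take 3/35 of C → 20.74; 93/93 used.
Total value = 1006.74

1006.74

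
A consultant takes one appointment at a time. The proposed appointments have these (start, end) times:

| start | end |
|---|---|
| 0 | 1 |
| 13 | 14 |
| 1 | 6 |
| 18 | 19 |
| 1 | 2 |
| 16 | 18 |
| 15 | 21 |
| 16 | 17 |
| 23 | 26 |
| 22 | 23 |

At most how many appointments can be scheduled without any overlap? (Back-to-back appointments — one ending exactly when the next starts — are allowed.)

Sort by end time and greedily take each interval whose start is ≥ the last chosen end.
By end time: (0,1), (1,2), (1,6), (13,14), (16,17), (16,18), (18,19), (15,21), (22,23), (23,26).
Pick (0,1); next start ≥ 1 → (1,2); next start ≥ 2 → (13,14); next start ≥ 14 → (16,17); next start ≥ 17 → (18,19); next start ≥ 19 → (22,23); next start ≥ 23 → (23,26).
Selected 7 appointments.

7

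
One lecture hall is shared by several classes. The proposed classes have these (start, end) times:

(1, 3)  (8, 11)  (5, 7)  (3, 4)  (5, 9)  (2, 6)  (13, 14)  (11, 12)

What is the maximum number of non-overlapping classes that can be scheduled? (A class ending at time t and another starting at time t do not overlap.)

Order by finish time; keep every interval that doesn't clash with the previous kept one.
Sorted by end: (1,3)  (3,4)  (2,6)  (5,7)  (5,9)  (8,11)  (11,12)  (13,14)
take (1,3); take (3,4); take (5,7); take (8,11); take (11,12); take (13,14).
Selected 6 classes.

6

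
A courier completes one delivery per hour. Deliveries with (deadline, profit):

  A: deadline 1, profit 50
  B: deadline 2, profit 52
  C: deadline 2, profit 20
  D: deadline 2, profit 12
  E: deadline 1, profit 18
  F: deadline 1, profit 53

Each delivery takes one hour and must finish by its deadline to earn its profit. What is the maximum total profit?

105

Sort by profit descending; place each in the latest free slot ≤ its deadline.
By profit: F(d1,53), B(d2,52), A(d1,50), C(d2,20), E(d1,18), D(d2,12)
F→slot 1; B→slot 2; A skipped; C skipped; E skipped; D skipped.
Profit = 53 + 52 = 105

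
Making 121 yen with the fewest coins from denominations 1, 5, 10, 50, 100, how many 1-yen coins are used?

121 = 1×100 + 2×10 + 1×1
Count of 1: 1

1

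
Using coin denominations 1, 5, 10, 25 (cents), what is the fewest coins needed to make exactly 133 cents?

9

Greedy: take as many of the largest coin as possible, then repeat with the remainder.
133 = 5×25 + 1×5 + 3×1
Total coins = 5 + 1 + 3 = 9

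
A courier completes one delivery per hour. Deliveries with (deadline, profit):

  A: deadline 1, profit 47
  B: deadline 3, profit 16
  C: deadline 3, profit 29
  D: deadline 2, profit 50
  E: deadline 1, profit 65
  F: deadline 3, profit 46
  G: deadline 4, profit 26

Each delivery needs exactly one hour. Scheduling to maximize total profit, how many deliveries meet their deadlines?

Take jobs in profit order; each goes to the latest open slot no later than its deadline.
Profit order: E=65 D=50 A=47 F=46 C=29 G=26 B=16
Assign: E→slot 1, D→slot 2, A skipped, F→slot 3, C skipped, G→slot 4, B skipped.
Slots: [1:E] [2:D] [3:F] [4:G]
4 of 7 scheduled.

4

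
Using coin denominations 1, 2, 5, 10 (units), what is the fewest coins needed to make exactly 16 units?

Use the largest denomination that fits, subtract, and repeat.
16 − 1×10→6 − 1×5→1 − 1×1→0
Total coins = 1 + 1 + 1 = 3

3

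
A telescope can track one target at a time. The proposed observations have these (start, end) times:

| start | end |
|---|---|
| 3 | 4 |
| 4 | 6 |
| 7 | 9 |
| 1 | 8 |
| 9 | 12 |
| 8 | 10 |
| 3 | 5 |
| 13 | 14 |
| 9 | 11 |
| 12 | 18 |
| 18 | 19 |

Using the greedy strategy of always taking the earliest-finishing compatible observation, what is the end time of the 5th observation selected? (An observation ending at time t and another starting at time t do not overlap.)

Sort by end time and greedily take each interval whose start is ≥ the last chosen end.
By end time: (3,4), (3,5), (4,6), (1,8), (7,9), (8,10), (9,11), (9,12), (13,14), (12,18), (18,19).
Pick (3,4); next start ≥ 4 → (4,6); next start ≥ 6 → (7,9); next start ≥ 9 → (9,11); next start ≥ 11 → (13,14); next start ≥ 14 → (18,19).
Selected: (3,4) (4,6) (7,9) (9,11) (13,14) (18,19)

14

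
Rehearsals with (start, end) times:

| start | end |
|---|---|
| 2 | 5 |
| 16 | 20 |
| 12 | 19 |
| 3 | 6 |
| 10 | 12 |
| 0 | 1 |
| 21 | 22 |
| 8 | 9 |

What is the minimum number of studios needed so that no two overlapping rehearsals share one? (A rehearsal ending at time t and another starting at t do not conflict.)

Count concurrent intervals with a sweep; the peak is the room count.
Events (time:±→running): 0:+→1 1:-→0 2:+→1 3:+→2 … peak 2.

2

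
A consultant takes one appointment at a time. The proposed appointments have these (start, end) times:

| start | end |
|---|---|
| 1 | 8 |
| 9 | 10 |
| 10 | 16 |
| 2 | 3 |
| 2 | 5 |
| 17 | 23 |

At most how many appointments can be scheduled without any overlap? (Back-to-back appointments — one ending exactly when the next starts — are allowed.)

4

Greedy by earliest finish: after sorting by end time, pick each interval compatible with the last pick.
Sorted by end: (2,3)  (2,5)  (1,8)  (9,10)  (10,16)  (17,23)
take (2,3); skip (2,5); take (9,10); take (10,16); take (17,23).
Selected 4 appointments.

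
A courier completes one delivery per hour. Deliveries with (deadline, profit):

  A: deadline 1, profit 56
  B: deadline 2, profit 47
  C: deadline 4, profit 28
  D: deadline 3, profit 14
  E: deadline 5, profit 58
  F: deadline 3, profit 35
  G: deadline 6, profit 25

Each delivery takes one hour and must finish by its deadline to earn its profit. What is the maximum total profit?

249

By profit: E(d5,58), A(d1,56), B(d2,47), F(d3,35), C(d4,28), G(d6,25), D(d3,14)
E→slot 5; A→slot 1; B→slot 2; F→slot 3; C→slot 4; G→slot 6; D skipped.
Profit = 56 + 47 + 35 + 28 + 58 + 25 = 249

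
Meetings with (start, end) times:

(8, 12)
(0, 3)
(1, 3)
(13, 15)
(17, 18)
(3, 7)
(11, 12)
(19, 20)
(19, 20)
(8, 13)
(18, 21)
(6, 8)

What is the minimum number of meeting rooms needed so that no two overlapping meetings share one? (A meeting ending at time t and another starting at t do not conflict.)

3

starts: [0, 1, 3, 6, 8, 8, 11, 13, 17, 18, 19, 19]
ends:   [3, 3, 7, 8, 12, 12, 13, 15, 18, 20, 20, 21]
s0→1 s1→2 e3→1 e3→0 s3→1 s6→2 e7→1 e8→0 s8→1 s8→2 s11→3  — peak 3.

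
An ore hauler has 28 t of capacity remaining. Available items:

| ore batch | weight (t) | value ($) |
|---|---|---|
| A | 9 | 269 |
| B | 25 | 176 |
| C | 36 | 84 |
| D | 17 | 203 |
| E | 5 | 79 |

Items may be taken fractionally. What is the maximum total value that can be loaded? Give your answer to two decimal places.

Ratios (sorted): A 29.89, E 15.80, D 11.94, B 7.04, C 2.33
take A (9 @ 269); take E (5 @ 79); take 14/17 of D → 167.18. Capacity used 28/28.
Total value = 515.18

515.18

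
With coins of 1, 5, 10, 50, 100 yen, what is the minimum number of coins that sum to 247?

9

Use the largest denomination that fits, subtract, and repeat.
247 = 2×100 + 4×10 + 1×5 + 2×1
Total coins = 2 + 4 + 1 + 2 = 9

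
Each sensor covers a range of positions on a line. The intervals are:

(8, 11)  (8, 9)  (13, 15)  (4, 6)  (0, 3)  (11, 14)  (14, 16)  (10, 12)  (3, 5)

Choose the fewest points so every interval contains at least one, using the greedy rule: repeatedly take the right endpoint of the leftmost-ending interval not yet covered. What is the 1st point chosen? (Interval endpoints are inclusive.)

Sort by right endpoint; whenever an interval is uncovered, place a point at its right end.
By right end: [0,3]  [3,5]  [4,6]  [8,9]  [8,11]  [10,12]  [11,14]  [13,15]  [14,16]
[0,3] uncovered → point at 3; [4,6] uncovered → point at 6; [8,9] uncovered → point at 9; [10,12] uncovered → point at 12; [13,15] uncovered → point at 15.
Points: 3, 6, 9, 12, 15 (5 total).

3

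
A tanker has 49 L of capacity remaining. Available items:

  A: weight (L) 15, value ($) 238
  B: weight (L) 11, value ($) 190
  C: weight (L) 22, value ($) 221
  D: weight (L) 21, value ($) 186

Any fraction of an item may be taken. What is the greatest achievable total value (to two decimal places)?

657.86

Order: B (190/11=17.27) > A (238/15=15.87) > C (221/22=10.05) > D (186/21=8.86)
Fill: take B (11 @ 190) → take A (15 @ 238) → take C (22 @ 221) → take 1/21 of D → 8.86; 49/49 used.
Total value = 657.86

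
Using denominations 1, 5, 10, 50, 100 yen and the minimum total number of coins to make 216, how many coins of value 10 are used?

1

216 = 2×100 + 1×10 + 1×5 + 1×1
Count of 10: 1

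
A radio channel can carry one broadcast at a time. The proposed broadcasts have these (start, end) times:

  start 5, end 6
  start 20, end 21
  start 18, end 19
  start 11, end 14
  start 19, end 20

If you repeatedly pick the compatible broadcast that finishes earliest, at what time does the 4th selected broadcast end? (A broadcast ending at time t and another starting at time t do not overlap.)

20

Sort by end time and greedily take each interval whose start is ≥ the last chosen end.
Sorted by end: (5,6)  (11,14)  (18,19)  (19,20)  (20,21)
take (5,6); take (11,14); take (18,19); take (19,20); take (20,21).
Selected: (5,6) (11,14) (18,19) (19,20) (20,21)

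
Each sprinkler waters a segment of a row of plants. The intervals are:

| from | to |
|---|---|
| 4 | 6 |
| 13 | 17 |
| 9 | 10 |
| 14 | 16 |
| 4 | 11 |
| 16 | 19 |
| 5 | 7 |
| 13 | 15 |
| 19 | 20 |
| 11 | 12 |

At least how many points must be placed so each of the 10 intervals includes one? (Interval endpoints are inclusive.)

Sort by right endpoint; whenever an interval is uncovered, place a point at its right end.
Sorted: [4,6] [5,7] [9,10] [4,11] [11,12] [13,15] [14,16] [13,17] [16,19] [19,20]
{[4,6],[5,7]} hit by 6; {[9,10],[4,11]} hit by 10; {[11,12]} hit by 12; {[13,15],[14,16],[13,17]} hit by 15; {[16,19],[19,20]} hit by 19.
Points: 6, 10, 12, 15, 19 (5 total).

5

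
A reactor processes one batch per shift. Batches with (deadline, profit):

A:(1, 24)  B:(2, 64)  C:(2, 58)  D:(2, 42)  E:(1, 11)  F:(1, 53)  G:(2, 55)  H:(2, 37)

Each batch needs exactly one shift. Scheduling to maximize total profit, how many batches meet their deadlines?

Sort by profit descending; place each in the latest free slot ≤ its deadline.
By profit: B(d2,64), C(d2,58), G(d2,55), F(d1,53), D(d2,42), H(d2,37), A(d1,24), E(d1,11)
B→slot 2; C→slot 1; G skipped; F skipped; D skipped; H skipped; A skipped; E skipped.
2 of 8 scheduled.

2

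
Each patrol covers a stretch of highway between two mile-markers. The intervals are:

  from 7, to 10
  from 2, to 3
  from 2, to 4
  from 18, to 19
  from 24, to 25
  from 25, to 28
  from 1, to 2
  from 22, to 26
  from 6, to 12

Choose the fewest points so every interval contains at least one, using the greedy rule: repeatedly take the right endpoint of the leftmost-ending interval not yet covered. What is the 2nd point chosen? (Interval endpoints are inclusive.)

Process intervals by earliest right end; each time one isn't hit yet, stab at its right endpoint.
Sorted: [1,2] [2,3] [2,4] [7,10] [6,12] [18,19] [24,25] [22,26] [25,28]
{[1,2],[2,3],[2,4]} hit by 2; {[7,10],[6,12]} hit by 10; {[18,19]} hit by 19; {[24,25],[22,26],[25,28]} hit by 25.
Points: 2, 10, 19, 25 (4 total).

10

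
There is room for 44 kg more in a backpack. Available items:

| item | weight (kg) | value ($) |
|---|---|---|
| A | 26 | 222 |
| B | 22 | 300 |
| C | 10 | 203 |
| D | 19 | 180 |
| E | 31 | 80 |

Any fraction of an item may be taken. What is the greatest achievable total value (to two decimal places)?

616.68

Greedy by value/weight ratio, highest first.
Order: C (203/10=20.30) > B (300/22=13.64) > D (180/19=9.47) > A (222/26=8.54) > E (80/31=2.58)
Fill: take C (10 @ 203) → take B (22 @ 300) → take 12/19 of D → 113.68; 44/44 used.
Total value = 616.68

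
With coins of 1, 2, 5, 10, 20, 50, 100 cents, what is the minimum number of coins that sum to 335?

6

Use the largest denomination that fits, subtract, and repeat.
335 = 3×100 + 1×20 + 1×10 + 1×5
Total coins = 3 + 1 + 1 + 1 = 6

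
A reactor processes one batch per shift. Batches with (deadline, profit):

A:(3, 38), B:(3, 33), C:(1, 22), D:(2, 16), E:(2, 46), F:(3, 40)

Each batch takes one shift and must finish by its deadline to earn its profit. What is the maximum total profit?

124

Profit order: E=46 F=40 A=38 B=33 C=22 D=16
Assign: E→slot 2, F→slot 3, A→slot 1, B skipped, C skipped, D skipped.
Slots: [1:A] [2:E] [3:F]
Profit = 38 + 46 + 40 = 124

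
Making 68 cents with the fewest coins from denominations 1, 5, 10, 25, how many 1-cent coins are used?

Use the largest denomination that fits, subtract, and repeat.
68 = 2×25 + 1×10 + 1×5 + 3×1
Count of 1: 3

3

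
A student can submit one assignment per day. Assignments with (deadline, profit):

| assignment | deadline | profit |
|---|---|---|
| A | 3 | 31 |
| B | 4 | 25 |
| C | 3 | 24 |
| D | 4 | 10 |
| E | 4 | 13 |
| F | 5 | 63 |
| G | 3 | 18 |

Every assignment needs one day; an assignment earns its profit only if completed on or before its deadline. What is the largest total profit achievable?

Take jobs in profit order; each goes to the latest open slot no later than its deadline.
By profit: F(d5,63), A(d3,31), B(d4,25), C(d3,24), G(d3,18), E(d4,13), D(d4,10)
F→slot 5; A→slot 3; B→slot 4; C→slot 2; G→slot 1; E skipped; D skipped.
Profit = 18 + 24 + 31 + 25 + 63 = 161

161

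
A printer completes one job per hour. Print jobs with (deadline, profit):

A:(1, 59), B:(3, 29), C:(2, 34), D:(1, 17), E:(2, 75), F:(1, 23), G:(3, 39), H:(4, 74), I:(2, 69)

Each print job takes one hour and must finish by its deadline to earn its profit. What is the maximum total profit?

257

Profit order: E=75 H=74 I=69 A=59 G=39 C=34 B=29 F=23 D=17
Assign: E→slot 2, H→slot 4, I→slot 1, A skipped, G→slot 3, C skipped, B skipped, F skipped, D skipped.
Slots: [1:I] [2:E] [3:G] [4:H]
Profit = 69 + 75 + 39 + 74 = 257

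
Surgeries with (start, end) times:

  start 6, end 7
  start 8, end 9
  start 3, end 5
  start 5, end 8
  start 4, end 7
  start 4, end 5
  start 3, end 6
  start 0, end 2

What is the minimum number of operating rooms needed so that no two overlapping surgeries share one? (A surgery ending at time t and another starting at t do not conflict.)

4

The answer is the maximum number of intervals overlapping at any instant.
starts: [0, 3, 3, 4, 4, 5, 6, 8]
ends:   [2, 5, 5, 6, 7, 7, 8, 9]
s0→1 e2→0 s3→1 s3→2 s4→3 s4→4  — peak 4.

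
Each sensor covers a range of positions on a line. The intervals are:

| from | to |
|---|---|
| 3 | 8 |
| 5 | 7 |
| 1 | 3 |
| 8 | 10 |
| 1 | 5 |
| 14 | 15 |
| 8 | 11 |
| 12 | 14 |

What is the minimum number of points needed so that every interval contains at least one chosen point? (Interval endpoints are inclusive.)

4

Sort by right endpoint; whenever an interval is uncovered, place a point at its right end.
Sorted: [1,3] [1,5] [5,7] [3,8] [8,10] [8,11] [12,14] [14,15]
{[1,3],[1,5]} hit by 3; {[5,7],[3,8]} hit by 7; {[8,10],[8,11]} hit by 10; {[12,14],[14,15]} hit by 14.
Points: 3, 7, 10, 14 (4 total).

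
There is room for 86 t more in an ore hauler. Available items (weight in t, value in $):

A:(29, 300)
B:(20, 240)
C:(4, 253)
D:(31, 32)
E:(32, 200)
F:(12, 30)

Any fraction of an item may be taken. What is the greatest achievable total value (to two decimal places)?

995.50

Ratios (sorted): C 63.25, B 12.00, A 10.34, E 6.25, F 2.50, D 1.03
take C (4 @ 253); take B (20 @ 240); take A (29 @ 300); take E (32 @ 200); take 1/12 of F → 2.50. Capacity used 86/86.
Total value = 995.50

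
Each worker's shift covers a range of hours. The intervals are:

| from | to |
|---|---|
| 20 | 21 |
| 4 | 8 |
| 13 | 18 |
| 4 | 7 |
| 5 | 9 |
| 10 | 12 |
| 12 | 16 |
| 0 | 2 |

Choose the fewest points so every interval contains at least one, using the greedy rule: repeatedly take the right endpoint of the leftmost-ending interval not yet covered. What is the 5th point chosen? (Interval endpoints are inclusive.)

By right end: [0,2]  [4,7]  [4,8]  [5,9]  [10,12]  [12,16]  [13,18]  [20,21]
[0,2] uncovered → point at 2; [4,7] uncovered → point at 7; [10,12] uncovered → point at 12; [13,18] uncovered → point at 18; [20,21] uncovered → point at 21.
Points: 2, 7, 12, 18, 21 (5 total).

21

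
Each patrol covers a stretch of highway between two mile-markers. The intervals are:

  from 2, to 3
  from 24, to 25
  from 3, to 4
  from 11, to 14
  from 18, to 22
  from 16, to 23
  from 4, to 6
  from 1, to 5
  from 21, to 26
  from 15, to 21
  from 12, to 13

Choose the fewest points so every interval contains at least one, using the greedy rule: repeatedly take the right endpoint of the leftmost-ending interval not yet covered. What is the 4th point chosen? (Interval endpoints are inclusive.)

21

Process intervals by earliest right end; each time one isn't hit yet, stab at its right endpoint.
Sorted: [2,3] [3,4] [1,5] [4,6] [12,13] [11,14] [15,21] [18,22] [16,23] [24,25] [21,26]
{[2,3],[3,4],[1,5]} hit by 3; {[4,6]} hit by 6; {[12,13],[11,14]} hit by 13; {[15,21],[18,22],[16,23]} hit by 21; {[24,25],[21,26]} hit by 25.
Points: 3, 6, 13, 21, 25 (5 total).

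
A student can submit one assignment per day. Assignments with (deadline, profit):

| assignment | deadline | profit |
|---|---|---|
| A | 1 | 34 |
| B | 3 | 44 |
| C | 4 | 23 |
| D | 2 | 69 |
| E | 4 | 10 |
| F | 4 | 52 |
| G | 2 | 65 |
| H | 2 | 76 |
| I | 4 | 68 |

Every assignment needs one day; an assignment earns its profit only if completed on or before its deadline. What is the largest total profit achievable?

Take jobs in profit order; each goes to the latest open slot no later than its deadline.
Profit order: H=76 D=69 I=68 G=65 F=52 B=44 A=34 C=23 E=10
Assign: H→slot 2, D→slot 1, I→slot 4, G skipped, F→slot 3, B skipped, A skipped, C skipped, E skipped.
Slots: [1:D] [2:H] [3:F] [4:I]
Profit = 69 + 76 + 52 + 68 = 265

265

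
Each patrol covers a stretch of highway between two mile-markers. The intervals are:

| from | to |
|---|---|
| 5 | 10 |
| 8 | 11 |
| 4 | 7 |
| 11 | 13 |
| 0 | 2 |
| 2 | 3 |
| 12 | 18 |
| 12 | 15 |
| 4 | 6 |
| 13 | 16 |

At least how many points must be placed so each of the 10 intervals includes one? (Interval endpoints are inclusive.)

By right end: [0,2]  [2,3]  [4,6]  [4,7]  [5,10]  [8,11]  [11,13]  [12,15]  [13,16]  [12,18]
[0,2] uncovered → point at 2; [4,6] uncovered → point at 6; [8,11] uncovered → point at 11; [12,15] uncovered → point at 15.
Points: 2, 6, 11, 15 (4 total).

4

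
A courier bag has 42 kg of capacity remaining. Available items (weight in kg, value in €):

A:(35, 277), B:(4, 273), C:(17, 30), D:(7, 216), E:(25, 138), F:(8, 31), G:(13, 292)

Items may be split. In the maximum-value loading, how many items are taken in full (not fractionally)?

3

Sort by value per unit weight and fill in that order.
Order: B (273/4=68.25) > D (216/7=30.86) > G (292/13=22.46) > A (277/35=7.91) > E (138/25=5.52) > F (31/8=3.88) > C (30/17=1.76)
Fill: take B (4 @ 273) → take D (7 @ 216) → take G (13 @ 292) → take 18/35 of A → 142.46; 42/42 used.
3 item(s) taken whole; one partial (take 18/35 of A).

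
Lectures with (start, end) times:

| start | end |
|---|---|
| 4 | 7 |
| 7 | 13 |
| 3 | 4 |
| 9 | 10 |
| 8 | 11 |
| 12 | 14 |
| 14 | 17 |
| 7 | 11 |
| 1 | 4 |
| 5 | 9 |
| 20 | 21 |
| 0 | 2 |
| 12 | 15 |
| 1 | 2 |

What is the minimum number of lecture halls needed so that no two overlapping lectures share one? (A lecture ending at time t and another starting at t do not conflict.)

4

Count concurrent intervals with a sweep; the peak is the room count.
starts: [0, 1, 1, 3, 4, 5, 7, 7, 8, 9, 12, 12, 14, 20]
ends:   [2, 2, 4, 4, 7, 9, 10, 11, 11, 13, 14, 15, 17, 21]
s0→1 s1→2 s1→3 e2→2 e2→1 s3→2 e4→1 e4→0 s4→1 s5→2 e7→1 s7→2 s7→3 s8→4  — peak 4.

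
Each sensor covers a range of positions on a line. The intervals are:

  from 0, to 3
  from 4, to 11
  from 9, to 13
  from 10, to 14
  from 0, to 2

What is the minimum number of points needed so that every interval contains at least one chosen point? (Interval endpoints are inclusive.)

By right end: [0,2]  [0,3]  [4,11]  [9,13]  [10,14]
[0,2] uncovered → point at 2; [4,11] uncovered → point at 11.
Points: 2, 11 (2 total).

2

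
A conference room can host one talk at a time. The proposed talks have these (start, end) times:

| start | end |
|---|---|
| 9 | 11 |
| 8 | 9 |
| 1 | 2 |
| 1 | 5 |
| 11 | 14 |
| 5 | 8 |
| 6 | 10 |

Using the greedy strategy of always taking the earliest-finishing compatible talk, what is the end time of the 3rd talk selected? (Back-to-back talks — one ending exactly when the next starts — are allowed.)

Sort by end time and greedily take each interval whose start is ≥ the last chosen end.
Sorted by end: (1,2)  (1,5)  (5,8)  (8,9)  (6,10)  (9,11)  (11,14)
take (1,2); skip (1,5); take (5,8); take (8,9); take (9,11); take (11,14).
Selected: (1,2) (5,8) (8,9) (9,11) (11,14)

9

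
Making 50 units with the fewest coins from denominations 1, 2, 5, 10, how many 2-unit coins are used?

0

Greedy: take as many of the largest coin as possible, then repeat with the remainder.
50 = 5×10
Count of 2: 0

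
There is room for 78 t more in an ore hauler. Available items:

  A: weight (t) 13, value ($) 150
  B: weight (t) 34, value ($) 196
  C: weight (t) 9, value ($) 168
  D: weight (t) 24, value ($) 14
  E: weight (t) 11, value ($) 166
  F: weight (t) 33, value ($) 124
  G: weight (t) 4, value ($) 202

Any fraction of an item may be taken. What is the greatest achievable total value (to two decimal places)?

Ratios (sorted): G 50.50, C 18.67, E 15.09, A 11.54, B 5.76, F 3.76, D 0.58
take G (4 @ 202); take C (9 @ 168); take E (11 @ 166); take A (13 @ 150); take B (34 @ 196); take 7/33 of F → 26.30. Capacity used 78/78.
Total value = 908.30

908.30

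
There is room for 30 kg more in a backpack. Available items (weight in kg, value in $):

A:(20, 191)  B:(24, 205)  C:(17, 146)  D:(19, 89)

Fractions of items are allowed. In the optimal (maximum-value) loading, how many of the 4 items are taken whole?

Order: A (191/20=9.55) > C (146/17=8.59) > B (205/24=8.54) > D (89/19=4.68)
Fill: take A (20 @ 191) → take 10/17 of C → 85.88; 30/30 used.
1 item(s) taken whole; one partial (take 10/17 of C).

1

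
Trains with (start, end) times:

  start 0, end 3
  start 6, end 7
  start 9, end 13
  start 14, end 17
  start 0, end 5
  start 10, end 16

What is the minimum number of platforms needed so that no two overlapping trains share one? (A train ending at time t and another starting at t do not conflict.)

2

The answer is the maximum number of intervals overlapping at any instant.
starts: [0, 0, 6, 9, 10, 14]
ends:   [3, 5, 7, 13, 16, 17]
s0→1 s0→2  — peak 2.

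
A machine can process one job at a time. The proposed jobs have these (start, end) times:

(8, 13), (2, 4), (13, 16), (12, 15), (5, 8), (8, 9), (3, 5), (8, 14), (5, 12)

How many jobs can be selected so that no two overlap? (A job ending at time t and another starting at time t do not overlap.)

4

Order by finish time; keep every interval that doesn't clash with the previous kept one.
By end time: (2,4), (3,5), (5,8), (8,9), (5,12), (8,13), (8,14), (12,15), (13,16).
Pick (2,4); next start ≥ 4 → (5,8); next start ≥ 8 → (8,9); next start ≥ 9 → (12,15).
Selected 4 jobs.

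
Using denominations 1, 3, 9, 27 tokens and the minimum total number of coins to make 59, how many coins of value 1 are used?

2

Use the largest denomination that fits, subtract, and repeat.
59 = 2×27 + 1×3 + 2×1
Count of 1: 2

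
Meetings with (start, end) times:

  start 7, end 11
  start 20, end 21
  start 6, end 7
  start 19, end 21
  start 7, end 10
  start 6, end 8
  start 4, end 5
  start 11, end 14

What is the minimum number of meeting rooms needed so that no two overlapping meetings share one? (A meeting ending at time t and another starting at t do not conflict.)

3

starts: [4, 6, 6, 7, 7, 11, 19, 20]
ends:   [5, 7, 8, 10, 11, 14, 21, 21]
s4→1 e5→0 s6→1 s6→2 e7→1 s7→2 s7→3  — peak 3.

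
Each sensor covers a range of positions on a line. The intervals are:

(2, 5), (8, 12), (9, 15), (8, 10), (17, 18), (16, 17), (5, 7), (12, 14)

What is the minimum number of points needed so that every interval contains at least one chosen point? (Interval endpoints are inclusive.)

Process intervals by earliest right end; each time one isn't hit yet, stab at its right endpoint.
Sorted: [2,5] [5,7] [8,10] [8,12] [12,14] [9,15] [16,17] [17,18]
{[2,5],[5,7]} hit by 5; {[8,10],[8,12]} hit by 10; {[12,14],[9,15]} hit by 14; {[16,17],[17,18]} hit by 17.
Points: 5, 10, 14, 17 (4 total).

4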